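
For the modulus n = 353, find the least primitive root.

φ(353) = 353 − 1 = 352 = 2^5 · 11.
g is a primitive root iff g^(352/q) ≢ 1 (mod 353) for each prime q ∈ {2, 11}.
g = 2: 2^176 ≡ 1 — hits 1, so not a primitive root.
g = 3: 3^176 ≡ 352; 3^32 ≡ 140 — none is 1, so 3 is a primitive root.
So 3 is the smallest generator of (Z/353Z)^×.

3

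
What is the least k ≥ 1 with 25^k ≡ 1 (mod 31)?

3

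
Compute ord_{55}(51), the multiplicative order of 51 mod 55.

10

By Lagrange's theorem, ord_55(51) divides φ(55) = φ(5·11) = (5−1)·(11−1) = 4·10 = 40 = 2^3 · 5.
Divisors of 40: 1, 2, 4, 5, 8, 10, 20, 40.
Check 51^d mod 55 for each divisor in increasing order:
51^1 ≡ 51 (mod 55)
51^2 ≡ 16 (mod 55)
51^4 ≡ 36 (mod 55)
51^5 ≡ 21 (mod 55)
51^8 ≡ 31 (mod 55)
51^10 ≡ 1 (mod 55) ✓
Therefore the multiplicative order of 51 modulo 55 is 10.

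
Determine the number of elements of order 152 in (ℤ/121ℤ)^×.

0

φ(121) = φ(11^2) = 11·(11−1) = 110 = 2 · 5 · 11.
(Z/121Z)^× is cyclic (|G| = 110); a cyclic group of order m has exactly φ(d) elements of each order d | m, and none otherwise.
Here 110 is not a multiple of 152, so there are no elements of order 152.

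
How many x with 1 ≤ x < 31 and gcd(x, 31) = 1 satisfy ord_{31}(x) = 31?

φ(31) = 31 − 1 = 30 = 2 · 3 · 5.
In a cyclic group of order 30, there are φ(d) elements of order d for each divisor d of 30, and zero for non-divisors.
31 does not divide 30, so no element of (Z/31Z)^× has order 31.

0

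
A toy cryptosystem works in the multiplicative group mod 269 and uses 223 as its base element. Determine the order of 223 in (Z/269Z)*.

Since 223 ∈ (Z/269Z)^×, its order divides φ(269) = 269 − 1 = 268 = 2^2 · 67.
Divisors of 268: 1, 2, 4, 67, 134, 268.
Check 223^d mod 269 for each divisor in increasing order:
223^1 ≡ 223 (mod 269)
223^2 ≡ 233 (mod 269)
223^4 ≡ 220 (mod 269)
223^67 ≡ 82 (mod 269)
223^134 ≡ 268 (mod 269)
223^268 ≡ 1 (mod 269) ✓
So ord_269(223) = 268.

268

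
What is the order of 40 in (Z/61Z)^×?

12

ord(40) | φ(61) = 61 − 1 = 60 = 2^2 · 3 · 5.
Divisors of 60: 1, 2, 3, 4, 5, 6, 10, 12, 15, 20, 30, 60.
Check 40^d mod 61 for each divisor in increasing order:
40^1 ≡ 40 (mod 61)
40^2 ≡ 14 (mod 61)
40^3 ≡ 11 (mod 61)
40^4 ≡ 13 (mod 61)
40^5 ≡ 32 (mod 61)
40^6 ≡ 60 (mod 61)
40^10 ≡ 48 (mod 61)
40^12 ≡ 1 (mod 61) ✓
Hence ord(40) = 12.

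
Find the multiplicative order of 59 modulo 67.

11

Since 59 ∈ (Z/67Z)^×, its order divides φ(67) = 67 − 1 = 66 = 2 · 3 · 11.
Divisors of 66: 1, 2, 3, 6, 11, 22, 33, 66.
Compute 59^d (mod 67) for the divisors d until we hit 1:
59^1 ≡ 59 (mod 67)
59^2 ≡ 64 (mod 67)
59^3 ≡ 24 (mod 67)
59^6 ≡ 40 (mod 67)
59^11 ≡ 1 (mod 67) ✓
Therefore the multiplicative order of 59 modulo 67 is 11.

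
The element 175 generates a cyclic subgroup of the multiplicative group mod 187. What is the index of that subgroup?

10

By Lagrange's theorem, ord_187(175) divides φ(187) = φ(11·17) = (11−1)·(17−1) = 10·16 = 160 = 2^5 · 5.
Divisors of 160: 1, 2, 4, 5, 8, 10, 16, 20, 32, 40, 80, 160.
Evaluate successive powers at the divisors of 160:
175^1 ≡ 175 (mod 187)
175^2 ≡ 144 (mod 187)
175^4 ≡ 166 (mod 187)
175^5 ≡ 65 (mod 187)
175^8 ≡ 67 (mod 187)
175^10 ≡ 111 (mod 187)
175^16 ≡ 1 (mod 187) ✓
Thus |⟨175⟩| = ord(175) = 16.
The index is φ(187) / ord(175) = 160 / 16 = 10.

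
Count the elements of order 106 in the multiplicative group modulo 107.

52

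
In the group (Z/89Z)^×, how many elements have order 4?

2

φ(89) = 89 − 1 = 88 = 2^3 · 11.
Since (Z/89Z)^× is cyclic of order 88, the number of elements of order d is φ(d) when d | 88 and 0 otherwise.
4 = 2^2 divides 88, and φ(4) = 2.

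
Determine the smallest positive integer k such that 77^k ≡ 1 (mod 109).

36

By Lagrange's theorem, ord_109(77) divides φ(109) = 109 − 1 = 108 = 2^2 · 3^3.
Divisors of 108: 1, 2, 3, 4, 6, 9, 12, 18, 27, 36, 54, 108.
Compute 77^d (mod 109) for the divisors d until we hit 1:
77^1 ≡ 77
77^2 ≡ 43
77^3 ≡ 41
77^4 ≡ 105
77^6 ≡ 46
77^9 ≡ 33
77^12 ≡ 45
77^18 ≡ 108
77^27 ≡ 76
77^36 ≡ 1
The smallest such exponent is 36, so the order of 77 is 36.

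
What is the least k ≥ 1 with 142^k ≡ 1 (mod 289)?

272

ord(142) | φ(289) = φ(17^2) = 17·(17−1) = 272 = 2^4 · 17.
Divisors of 272: 1, 2, 4, 8, 16, 17, 34, 68, 136, 272.
Test each divisor d:
142^1 ≡ 142
142^2 ≡ 223
142^4 ≡ 21
142^8 ≡ 152
142^16 ≡ 273
142^17 ≡ 40
142^34 ≡ 155
142^68 ≡ 38
142^136 ≡ 288
142^272 ≡ 1
Hence ord(142) = 272.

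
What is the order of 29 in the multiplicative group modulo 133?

18

Since 29 ∈ (Z/133Z)^×, its order divides φ(133) = φ(7·19) = (7−1)·(19−1) = 6·18 = 108 = 2^2 · 3^3.
Divisors of 108: 1, 2, 3, 4, 6, 9, 12, 18, 27, 36, 54, 108.
Compute 29^d (mod 133) for the divisors d until we hit 1:
29^1 ≡ 29
29^2 ≡ 43
29^3 ≡ 50
29^4 ≡ 120
29^6 ≡ 106
29^9 ≡ 113
29^12 ≡ 64
29^18 ≡ 1
Hence ord(29) = 18.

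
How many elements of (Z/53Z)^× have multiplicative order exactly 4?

2

φ(53) = 53 − 1 = 52 = 2^2 · 13.
Since (Z/53Z)^× is cyclic of order 52, the number of elements of order d is φ(d) when d | 52 and 0 otherwise.
4 = 2^2 divides 52, and φ(4) = 2.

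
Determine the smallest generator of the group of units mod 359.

7

φ(359) = 359 − 1 = 358 = 2 · 179.
Test candidates g = 2, 3, … against the prime factors q ∈ {2, 179} of φ(359): g is a generator iff g^(358/q) ≢ 1 for every such q.
g = 2: 2^179 ≡ 1 — hits 1, so not a primitive root.
g = 3: 3^179 ≡ 1 — hits 1, so not a primitive root.
g = 4: 4^179 ≡ 1 — hits 1, so not a primitive root.
g = 5: 5^179 ≡ 1 — hits 1, so not a primitive root.
g = 6: 6^179 ≡ 1 — hits 1, so not a primitive root.
g = 7: 7^179 ≡ 358; 7^2 ≡ 49 — none is 1, so 7 is a primitive root.
So 7 is the smallest generator of (Z/359Z)^×.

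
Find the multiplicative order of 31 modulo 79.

39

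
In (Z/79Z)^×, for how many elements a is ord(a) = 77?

0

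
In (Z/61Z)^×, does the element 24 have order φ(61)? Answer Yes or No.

No

φ(61) = 61 − 1 = 60 = 2^2 · 3 · 5.
It suffices to check that the order of 24 is not a proper divisor of 60: compute 24^(60/q) for q ∈ {2, 3, 5}.
24^30 ≡ 60 (mod 61)  [q = 2: ≢ 1 ✓]
24^20 ≡ 1 (mod 61)  [q = 3: ≡ 1 ✗]
24^12 ≡ 34 (mod 61)  [q = 5: ≢ 1 ✓]
24^20 ≡ 1 shows ord(24) | 20, strictly less than φ(61); not a primitive root.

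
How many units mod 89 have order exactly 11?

10

φ(89) = 89 − 1 = 88 = 2^3 · 11.
(Z/89Z)^× is cyclic (|G| = 88); a cyclic group of order m has exactly φ(d) elements of each order d | m, and none otherwise.
11 | 88, and φ(11) = 11 − 1 = 10.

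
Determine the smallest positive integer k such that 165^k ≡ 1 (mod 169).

39

ord(165) | φ(169) = φ(13^2) = 13·(13−1) = 156 = 2^2 · 3 · 13.
Divisors of 156: 1, 2, 3, 4, 6, 12, 13, 26, 39, 52, 78, 156.
Test each divisor d:
165^1 ≡ 165 (mod 169)
165^2 ≡ 16 (mod 169)
165^3 ≡ 105 (mod 169)
165^4 ≡ 87 (mod 169)
165^6 ≡ 40 (mod 169)
165^12 ≡ 79 (mod 169)
165^13 ≡ 22 (mod 169)
165^26 ≡ 146 (mod 169)
165^39 ≡ 1 (mod 169) ✓
Hence ord(165) = 39.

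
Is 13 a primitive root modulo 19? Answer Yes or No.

Yes

φ(19) = 19 − 1 = 18 = 2 · 3^2.
Test 13^(18/q) mod 19 for each prime factor q of 18:
13^9 ≡ 18 (mod 19)  [q = 2: ≢ 1 ✓]
13^6 ≡ 11 (mod 19)  [q = 3: ≢ 1 ✓]
All checks pass, so 13 has order 18 and is a primitive root modulo 19.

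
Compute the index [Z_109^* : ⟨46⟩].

18

ord(46) | φ(109) = 109 − 1 = 108 = 2^2 · 3^3.
Divisors of 108: 1, 2, 3, 4, 6, 9, 12, 18, 27, 36, 54, 108.
Evaluate successive powers at the divisors of 108:
46^1 ≡ 46 (mod 109)
46^2 ≡ 45 (mod 109)
46^3 ≡ 108 (mod 109)
46^4 ≡ 63 (mod 109)
46^6 ≡ 1 (mod 109) ✓
So ord_109(46) = 6, hence |⟨46⟩| = 6.
[(Z/109Z)^× : ⟨46⟩] = 108/6 = 18.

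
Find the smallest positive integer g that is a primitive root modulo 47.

φ(47) = 47 − 1 = 46 = 2 · 23.
Test candidates g = 2, 3, … against the prime factors q ∈ {2, 23} of φ(47): g is a generator iff g^(46/q) ≢ 1 for every such q.
g = 2: 2^23 ≡ 1 — hits 1, so not a primitive root.
g = 3: 3^23 ≡ 1 — hits 1, so not a primitive root.
g = 4: 4^23 ≡ 1 — hits 1, so not a primitive root.
g = 5: 5^23 ≡ 46; 5^2 ≡ 25 — none is 1, so 5 is a primitive root.
Hence the least primitive root of 47 is 5.

5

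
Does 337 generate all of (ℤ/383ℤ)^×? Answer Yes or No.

Yes

φ(383) = 383 − 1 = 382 = 2 · 191.
It suffices to check that the order of 337 is not a proper divisor of 382: compute 337^(382/q) for q ∈ {2, 191}.
337^191 ≡ 382 (mod 383)  [q = 2: ≢ 1 ✓]
337^2 ≡ 201 (mod 383)  [q = 191: ≢ 1 ✓]
Every test exponent gives a nontrivial residue, hence 337 generates the full group.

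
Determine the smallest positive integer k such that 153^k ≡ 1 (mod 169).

78

By Lagrange's theorem, ord_169(153) divides φ(169) = φ(13^2) = 13·(13−1) = 156 = 2^2 · 3 · 13.
Divisors of 156: 1, 2, 3, 4, 6, 12, 13, 26, 39, 52, 78, 156.
Test each divisor d:
153^1 ≡ 153 (mod 169)
153^2 ≡ 87 (mod 169)
153^3 ≡ 129 (mod 169)
153^4 ≡ 133 (mod 169)
153^6 ≡ 79 (mod 169)
153^12 ≡ 157 (mod 169)
153^13 ≡ 23 (mod 169)
153^26 ≡ 22 (mod 169)
153^39 ≡ 168 (mod 169)
153^52 ≡ 146 (mod 169)
153^78 ≡ 1 (mod 169) ✓
Hence ord(153) = 78.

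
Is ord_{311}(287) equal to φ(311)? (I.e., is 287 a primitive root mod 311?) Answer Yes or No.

φ(311) = 311 − 1 = 310 = 2 · 5 · 31.
An element g generates (Z/311Z)^× iff g^(310/q) ≢ 1 (mod 311) for each prime q ∈ {2, 5, 31}.
287^155 ≡ 310 (mod 311)  [q = 2: ≢ 1 ✓]
287^62 ≡ 1 (mod 311)  [q = 5: ≡ 1 ✗]
287^10 ≡ 195 (mod 311)  [q = 31: ≢ 1 ✓]
287^62 ≡ 1 shows ord(287) | 62, strictly less than φ(311); not a primitive root.

No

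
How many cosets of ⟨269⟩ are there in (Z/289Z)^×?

Since 269 ∈ (Z/289Z)^×, its order divides φ(289) = φ(17^2) = 17·(17−1) = 272 = 2^4 · 17.
Divisors of 272: 1, 2, 4, 8, 16, 17, 34, 68, 136, 272.
Check 269^d mod 289 for each divisor in increasing order:
269^1 ≡ 269
269^2 ≡ 111
269^4 ≡ 183
269^8 ≡ 254
269^16 ≡ 69
269^17 ≡ 65
269^34 ≡ 179
269^68 ≡ 251
269^136 ≡ 288
269^272 ≡ 1
So ord_289(269) = 272, hence |⟨269⟩| = 272.
[(Z/289Z)^× : ⟨269⟩] = 272/272 = 1.

1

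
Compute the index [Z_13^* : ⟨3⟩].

By Lagrange's theorem, ord_13(3) divides φ(13) = 13 − 1 = 12 = 2^2 · 3.
Divisors of 12: 1, 2, 3, 4, 6, 12.
Compute 3^d (mod 13) for the divisors d until we hit 1:
3^1 ≡ 3 (mod 13)
3^2 ≡ 9 (mod 13)
3^3 ≡ 1 (mod 13) ✓
Thus |⟨3⟩| = ord(3) = 3.
Index = |(Z/13Z)^×| / |⟨3⟩| = 12 / 3 = 4.

4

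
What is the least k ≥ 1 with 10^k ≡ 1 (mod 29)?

By Lagrange's theorem, ord_29(10) divides φ(29) = 29 − 1 = 28 = 2^2 · 7.
Divisors of 28: 1, 2, 4, 7, 14, 28.
Test each divisor d:
10^1 ≡ 10 (mod 29)
10^2 ≡ 13 (mod 29)
10^4 ≡ 24 (mod 29)
10^7 ≡ 17 (mod 29)
10^14 ≡ 28 (mod 29)
10^28 ≡ 1 (mod 29) ✓
So ord_29(10) = 28.

28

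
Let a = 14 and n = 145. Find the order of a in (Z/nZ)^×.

28

ord(14) | φ(145) = φ(5·29) = (5−1)·(29−1) = 4·28 = 112 = 2^4 · 7.
Divisors of 112: 1, 2, 4, 7, 8, 14, 16, 28, 56, 112.
Test each divisor d:
14^1 ≡ 14 (mod 145)
14^2 ≡ 51 (mod 145)
14^4 ≡ 136 (mod 145)
14^7 ≡ 99 (mod 145)
14^8 ≡ 81 (mod 145)
14^14 ≡ 86 (mod 145)
14^16 ≡ 36 (mod 145)
14^28 ≡ 1 (mod 145) ✓
The smallest such exponent is 28, so the order of 14 is 28.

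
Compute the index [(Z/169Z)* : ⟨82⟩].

ord(82) | φ(169) = φ(13^2) = 13·(13−1) = 156 = 2^2 · 3 · 13.
Divisors of 156: 1, 2, 3, 4, 6, 12, 13, 26, 39, 52, 78, 156.
Check 82^d mod 169 for each divisor in increasing order:
82^1 ≡ 82 (mod 169)
82^2 ≡ 133 (mod 169)
82^3 ≡ 90 (mod 169)
82^4 ≡ 113 (mod 169)
82^6 ≡ 157 (mod 169)
82^12 ≡ 144 (mod 169)
82^13 ≡ 147 (mod 169)
82^26 ≡ 146 (mod 169)
82^39 ≡ 168 (mod 169)
82^52 ≡ 22 (mod 169)
82^78 ≡ 1 (mod 169) ✓
The order of 82 is 78, so the subgroup it generates has 78 elements.
The index is φ(169) / ord(82) = 156 / 78 = 2.

2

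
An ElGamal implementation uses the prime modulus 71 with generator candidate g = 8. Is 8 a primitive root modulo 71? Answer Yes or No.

φ(71) = 71 − 1 = 70 = 2 · 5 · 7.
It suffices to check that the order of 8 is not a proper divisor of 70: compute 8^(70/q) for q ∈ {2, 5, 7}.
8^35 ≡ 1 (mod 71)  [q = 2: ≡ 1 ✗]
8^14 ≡ 57 (mod 71)  [q = 5: ≢ 1 ✓]
8^10 ≡ 20 (mod 71)  [q = 7: ≢ 1 ✓]
The check at q = 2 fails, so 8 generates a proper subgroup.

No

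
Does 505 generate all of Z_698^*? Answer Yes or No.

Yes

φ(698) = φ(2)·φ(349) = 1·348 = 348 = 2^2 · 3 · 29.
An element g generates (Z/698Z)^× iff g^(348/q) ≢ 1 (mod 698) for each prime q ∈ {2, 3, 29}.
505^174 ≡ 697 (mod 698)  [q = 2: ≢ 1 ✓]
505^116 ≡ 471 (mod 698)  [q = 3: ≢ 1 ✓]
505^12 ≡ 249 (mod 698)  [q = 29: ≢ 1 ✓]
Every test exponent gives a nontrivial residue, hence 505 generates the full group.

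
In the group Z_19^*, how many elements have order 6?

φ(19) = 19 − 1 = 18 = 2 · 3^2.
In a cyclic group of order 18, there are φ(d) elements of order d for each divisor d of 18, and zero for non-divisors.
6 = 2 · 3 divides 18, and φ(6) = 2.

2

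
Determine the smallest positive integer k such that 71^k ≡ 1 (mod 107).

ord(71) | φ(107) = 107 − 1 = 106 = 2 · 53.
Divisors of 106: 1, 2, 53, 106.
Evaluate successive powers at the divisors of 106:
71^1 ≡ 71
71^2 ≡ 12
71^53 ≡ 106
71^106 ≡ 1
The smallest such exponent is 106, so the order of 71 is 106.

106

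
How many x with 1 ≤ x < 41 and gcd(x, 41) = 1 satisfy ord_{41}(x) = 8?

4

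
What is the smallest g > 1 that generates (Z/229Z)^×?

6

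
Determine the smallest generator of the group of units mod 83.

φ(83) = 83 − 1 = 82 = 2 · 41.
Test candidates g = 2, 3, … against the prime factors q ∈ {2, 41} of φ(83): g is a generator iff g^(82/q) ≢ 1 for every such q.
g = 2: 2^41 ≡ 82; 2^2 ≡ 4 — none is 1, so 2 is a primitive root.
So 2 is the smallest generator of (Z/83Z)^×.

2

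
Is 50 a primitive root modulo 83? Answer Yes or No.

Yes

φ(83) = 83 − 1 = 82 = 2 · 41.
Test 50^(82/q) mod 83 for each prime factor q of 82:
50^41 ≡ 82 (mod 83)  [q = 2: ≢ 1 ✓]
50^2 ≡ 10 (mod 83)  [q = 41: ≢ 1 ✓]
All checks pass, so 50 has order 82 and is a primitive root modulo 83.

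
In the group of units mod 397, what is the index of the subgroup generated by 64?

By Lagrange's theorem, ord_397(64) divides φ(397) = 397 − 1 = 396 = 2^2 · 3^2 · 11.
Divisors of 396: 1, 2, 3, 4, 6, 9, 11, 12, 18, 22, 33, 36, 44, 66, 99, 132, 198, 396.
Test each divisor d:
64^1 ≡ 64
64^2 ≡ 126
64^3 ≡ 124
64^4 ≡ 393
64^6 ≡ 290
64^9 ≡ 230
64^11 ≡ 396
64^12 ≡ 333
64^18 ≡ 99
64^22 ≡ 1
Thus |⟨64⟩| = ord(64) = 22.
The index is φ(397) / ord(64) = 396 / 22 = 18.

18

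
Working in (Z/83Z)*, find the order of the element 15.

82

ord(15) | φ(83) = 83 − 1 = 82 = 2 · 41.
Divisors of 82: 1, 2, 41, 82.
Check 15^d mod 83 for each divisor in increasing order:
15^1 ≡ 15 (mod 83)
15^2 ≡ 59 (mod 83)
15^41 ≡ 82 (mod 83)
15^82 ≡ 1 (mod 83) ✓
Hence ord(15) = 82.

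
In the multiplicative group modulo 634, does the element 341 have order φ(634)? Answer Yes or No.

No

φ(634) = φ(2)·φ(317) = 1·316 = 316 = 2^2 · 79.
It suffices to check that the order of 341 is not a proper divisor of 316: compute 341^(316/q) for q ∈ {2, 79}.
341^158 ≡ 1 (mod 634)  [q = 2: ≡ 1 ✗]
341^4 ≡ 511 (mod 634)  [q = 79: ≢ 1 ✓]
341^158 ≡ 1 shows ord(341) | 158, strictly less than φ(634); not a primitive root.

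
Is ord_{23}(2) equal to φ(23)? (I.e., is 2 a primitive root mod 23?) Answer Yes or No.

No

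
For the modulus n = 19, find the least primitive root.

2

φ(19) = 19 − 1 = 18 = 2 · 3^2.
Test candidates g = 2, 3, … against the prime factors q ∈ {2, 3} of φ(19): g is a generator iff g^(18/q) ≢ 1 for every such q.
g = 2: 2^9 ≡ 18; 2^6 ≡ 7 — none is 1, so 2 is a primitive root.
The smallest primitive root modulo 19 is 2.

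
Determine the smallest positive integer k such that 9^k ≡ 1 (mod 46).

ord(9) | φ(46) = φ(2)·φ(23) = 1·22 = 22 = 2 · 11.
Divisors of 22: 1, 2, 11, 22.
Check 9^d mod 46 for each divisor in increasing order:
9^1 ≡ 9 (mod 46)
9^2 ≡ 35 (mod 46)
9^11 ≡ 1 (mod 46) ✓
So ord_46(9) = 11.

11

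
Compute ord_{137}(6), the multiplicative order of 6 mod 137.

By Lagrange's theorem, ord_137(6) divides φ(137) = 137 − 1 = 136 = 2^3 · 17.
Divisors of 136: 1, 2, 4, 8, 17, 34, 68, 136.
Compute 6^d (mod 137) for the divisors d until we hit 1:
6^1 ≡ 6 (mod 137)
6^2 ≡ 36 (mod 137)
6^4 ≡ 63 (mod 137)
6^8 ≡ 133 (mod 137)
6^17 ≡ 96 (mod 137)
6^34 ≡ 37 (mod 137)
6^68 ≡ 136 (mod 137)
6^136 ≡ 1 (mod 137) ✓
The smallest such exponent is 136, so the order of 6 is 136.

136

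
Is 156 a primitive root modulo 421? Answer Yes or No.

No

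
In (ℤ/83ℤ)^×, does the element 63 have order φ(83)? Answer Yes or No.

No

φ(83) = 83 − 1 = 82 = 2 · 41.
An element g generates (Z/83Z)^× iff g^(82/q) ≢ 1 (mod 83) for each prime q ∈ {2, 41}.
63^41 ≡ 1 (mod 83)  [q = 2: ≡ 1 ✗]
63^2 ≡ 68 (mod 83)  [q = 41: ≢ 1 ✓]
The check at q = 2 fails, so 63 generates a proper subgroup.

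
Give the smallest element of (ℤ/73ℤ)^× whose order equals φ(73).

φ(73) = 73 − 1 = 72 = 2^3 · 3^2.
Test candidates g = 2, 3, … against the prime factors q ∈ {2, 3} of φ(73): g is a generator iff g^(72/q) ≢ 1 for every such q.
g = 2: 2^36 ≡ 1 — hits 1, so not a primitive root.
g = 3: 3^36 ≡ 1 — hits 1, so not a primitive root.
g = 4: 4^36 ≡ 1 — hits 1, so not a primitive root.
g = 5: 5^36 ≡ 72; 5^24 ≡ 8 — none is 1, so 5 is a primitive root.
Hence the least primitive root of 73 is 5.

5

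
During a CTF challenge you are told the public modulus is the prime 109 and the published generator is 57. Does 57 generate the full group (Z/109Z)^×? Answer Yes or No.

φ(109) = 109 − 1 = 108 = 2^2 · 3^3.
An element g generates (Z/109Z)^× iff g^(108/q) ≢ 1 (mod 109) for each prime q ∈ {2, 3}.
57^54 ≡ 108 (mod 109)  [q = 2: ≢ 1 ✓]
57^36 ≡ 63 (mod 109)  [q = 3: ≢ 1 ✓]
All checks pass, so 57 has order 108 and is a primitive root modulo 109.

Yes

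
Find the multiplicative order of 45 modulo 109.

3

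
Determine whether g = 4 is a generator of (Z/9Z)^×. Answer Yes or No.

φ(9) = φ(3^2) = 3·(3−1) = 6 = 2 · 3.
It suffices to check that the order of 4 is not a proper divisor of 6: compute 4^(6/q) for q ∈ {2, 3}.
4^3 ≡ 1 (mod 9)  [q = 2: ≡ 1 ✗]
4^2 ≡ 7 (mod 9)  [q = 3: ≢ 1 ✓]
4^3 ≡ 1 shows ord(4) | 3, strictly less than φ(9); not a primitive root.

No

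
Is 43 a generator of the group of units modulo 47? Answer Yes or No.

Yes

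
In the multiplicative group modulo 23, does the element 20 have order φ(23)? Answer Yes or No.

Yes

φ(23) = 23 − 1 = 22 = 2 · 11.
It suffices to check that the order of 20 is not a proper divisor of 22: compute 20^(22/q) for q ∈ {2, 11}.
20^11 ≡ 22 (mod 23)  [q = 2: ≢ 1 ✓]
20^2 ≡ 9 (mod 23)  [q = 11: ≢ 1 ✓]
All checks pass, so 20 has order 22 and is a primitive root modulo 23.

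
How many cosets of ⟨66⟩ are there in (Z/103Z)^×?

6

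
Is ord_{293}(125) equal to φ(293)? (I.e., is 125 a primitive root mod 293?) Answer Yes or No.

Yes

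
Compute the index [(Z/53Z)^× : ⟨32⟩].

The order of 32 must divide φ(53) = 53 − 1 = 52 = 2^2 · 13.
Divisors of 52: 1, 2, 4, 13, 26, 52.
Test each divisor d:
32^1 ≡ 32
32^2 ≡ 17
32^4 ≡ 24
32^13 ≡ 30
32^26 ≡ 52
32^52 ≡ 1
Thus |⟨32⟩| = ord(32) = 52.
Index = |(Z/53Z)^×| / |⟨32⟩| = 52 / 52 = 1.

1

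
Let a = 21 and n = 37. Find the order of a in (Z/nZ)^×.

ord(21) | φ(37) = 37 − 1 = 36 = 2^2 · 3^2.
Divisors of 36: 1, 2, 3, 4, 6, 9, 12, 18, 36.
Test each divisor d:
21^1 ≡ 21 (mod 37)
21^2 ≡ 34 (mod 37)
21^3 ≡ 11 (mod 37)
21^4 ≡ 9 (mod 37)
21^6 ≡ 10 (mod 37)
21^9 ≡ 36 (mod 37)
21^12 ≡ 26 (mod 37)
21^18 ≡ 1 (mod 37) ✓
So ord_37(21) = 18.

18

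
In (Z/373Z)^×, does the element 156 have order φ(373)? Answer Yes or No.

φ(373) = 373 − 1 = 372 = 2^2 · 3 · 31.
It suffices to check that the order of 156 is not a proper divisor of 372: compute 156^(372/q) for q ∈ {2, 3, 31}.
156^186 ≡ 1 (mod 373)  [q = 2: ≡ 1 ✗]
156^124 ≡ 1 (mod 373)  [q = 3: ≡ 1 ✗]
156^12 ≡ 12 (mod 373)  [q = 31: ≢ 1 ✓]
Since 156^186 ≡ 1, the order of 156 divides 186 < 372, so 156 is not a primitive root.

No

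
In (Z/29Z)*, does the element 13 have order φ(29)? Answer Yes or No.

No

φ(29) = 29 − 1 = 28 = 2^2 · 7.
13 is a primitive root mod 29 iff 13^(φ(29)/q) ≢ 1 for every prime q | φ(29), i.e. q ∈ {2, 7}.
13^14 ≡ 1 (mod 29)  [q = 2: ≡ 1 ✗]
13^4 ≡ 25 (mod 29)  [q = 7: ≢ 1 ✓]
Since 13^14 ≡ 1, the order of 13 divides 14 < 28, so 13 is not a primitive root.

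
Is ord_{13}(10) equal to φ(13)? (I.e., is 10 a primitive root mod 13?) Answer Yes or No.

No

φ(13) = 13 − 1 = 12 = 2^2 · 3.
Test 10^(12/q) mod 13 for each prime factor q of 12:
10^6 ≡ 1 (mod 13)  [q = 2: ≡ 1 ✗]
10^4 ≡ 3 (mod 13)  [q = 3: ≢ 1 ✓]
10^6 ≡ 1 shows ord(10) | 6, strictly less than φ(13); not a primitive root.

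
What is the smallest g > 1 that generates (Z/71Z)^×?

7

φ(71) = 71 − 1 = 70 = 2 · 5 · 7.
g is a primitive root iff g^(70/q) ≢ 1 (mod 71) for each prime q ∈ {2, 5, 7}.
g = 2: 2^35 ≡ 1 — hits 1, so not a primitive root.
g = 3: 3^35 ≡ 1 — hits 1, so not a primitive root.
g = 4: 4^35 ≡ 1 — hits 1, so not a primitive root.
g = 5: 5^35 ≡ 1 — hits 1, so not a primitive root.
g = 6: 6^35 ≡ 1 — hits 1, so not a primitive root.
g = 7: 7^35 ≡ 70; 7^14 ≡ 54; 7^10 ≡ 45 — none is 1, so 7 is a primitive root.
The smallest primitive root modulo 71 is 7.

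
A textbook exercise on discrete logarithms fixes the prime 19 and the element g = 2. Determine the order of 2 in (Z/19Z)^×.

ord(2) | φ(19) = 19 − 1 = 18 = 2 · 3^2.
Divisors of 18: 1, 2, 3, 6, 9, 18.
Test each divisor d:
2^1 ≡ 2 (mod 19)
2^2 ≡ 4 (mod 19)
2^3 ≡ 8 (mod 19)
2^6 ≡ 7 (mod 19)
2^9 ≡ 18 (mod 19)
2^18 ≡ 1 (mod 19) ✓
Therefore the multiplicative order of 2 modulo 19 is 18.

18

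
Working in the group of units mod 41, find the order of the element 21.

The order of 21 must divide φ(41) = 41 − 1 = 40 = 2^3 · 5.
Divisors of 40: 1, 2, 4, 5, 8, 10, 20, 40.
Compute 21^d (mod 41) for the divisors d until we hit 1:
21^1 ≡ 21
21^2 ≡ 31
21^4 ≡ 18
21^5 ≡ 9
21^8 ≡ 37
21^10 ≡ 40
21^20 ≡ 1
The smallest such exponent is 20, so the order of 21 is 20.

20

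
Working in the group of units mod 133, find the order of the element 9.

9

By Lagrange's theorem, ord_133(9) divides φ(133) = φ(7·19) = (7−1)·(19−1) = 6·18 = 108 = 2^2 · 3^3.
Divisors of 108: 1, 2, 3, 4, 6, 9, 12, 18, 27, 36, 54, 108.
Compute 9^d (mod 133) for the divisors d until we hit 1:
9^1 ≡ 9 (mod 133)
9^2 ≡ 81 (mod 133)
9^3 ≡ 64 (mod 133)
9^4 ≡ 44 (mod 133)
9^6 ≡ 106 (mod 133)
9^9 ≡ 1 (mod 133) ✓
So ord_133(9) = 9.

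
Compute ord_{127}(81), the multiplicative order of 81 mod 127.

63

ord(81) | φ(127) = 127 − 1 = 126 = 2 · 3^2 · 7.
Divisors of 126: 1, 2, 3, 6, 7, 9, 14, 18, 21, 42, 63, 126.
Compute 81^d (mod 127) for the divisors d until we hit 1:
81^1 ≡ 81 (mod 127)
81^2 ≡ 84 (mod 127)
81^3 ≡ 73 (mod 127)
81^6 ≡ 122 (mod 127)
81^7 ≡ 103 (mod 127)
81^9 ≡ 16 (mod 127)
81^14 ≡ 68 (mod 127)
81^18 ≡ 2 (mod 127)
81^21 ≡ 19 (mod 127)
81^42 ≡ 107 (mod 127)
81^63 ≡ 1 (mod 127) ✓
Therefore the multiplicative order of 81 modulo 127 is 63.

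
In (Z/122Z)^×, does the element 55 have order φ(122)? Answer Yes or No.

Yes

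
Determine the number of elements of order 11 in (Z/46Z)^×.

φ(46) = φ(2)·φ(23) = 1·22 = 22 = 2 · 11.
(Z/46Z)^× is cyclic (|G| = 22); a cyclic group of order m has exactly φ(d) elements of each order d | m, and none otherwise.
11 | 22, and φ(11) = 11 − 1 = 10.

10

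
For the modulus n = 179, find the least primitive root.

φ(179) = 179 − 1 = 178 = 2 · 89.
g is a primitive root iff g^(178/q) ≢ 1 (mod 179) for each prime q ∈ {2, 89}.
g = 2: 2^89 ≡ 178; 2^2 ≡ 4 — none is 1, so 2 is a primitive root.
Hence the least primitive root of 179 is 2.

2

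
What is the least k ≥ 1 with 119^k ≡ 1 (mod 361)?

171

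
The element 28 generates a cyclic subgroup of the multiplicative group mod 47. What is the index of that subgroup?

The order of 28 must divide φ(47) = 47 − 1 = 46 = 2 · 23.
Divisors of 46: 1, 2, 23, 46.
Evaluate successive powers at the divisors of 46:
28^1 ≡ 28
28^2 ≡ 32
28^23 ≡ 1
Thus |⟨28⟩| = ord(28) = 23.
[(Z/47Z)^× : ⟨28⟩] = 46/23 = 2.

2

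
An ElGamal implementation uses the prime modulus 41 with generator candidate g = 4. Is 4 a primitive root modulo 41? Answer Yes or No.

No

φ(41) = 41 − 1 = 40 = 2^3 · 5.
4 is a primitive root mod 41 iff 4^(φ(41)/q) ≢ 1 for every prime q | φ(41), i.e. q ∈ {2, 5}.
4^20 ≡ 1 (mod 41)  [q = 2: ≡ 1 ✗]
4^8 ≡ 18 (mod 41)  [q = 5: ≢ 1 ✓]
4^20 ≡ 1 shows ord(4) | 20, strictly less than φ(41); not a primitive root.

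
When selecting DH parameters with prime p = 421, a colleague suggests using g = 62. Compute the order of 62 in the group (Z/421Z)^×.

140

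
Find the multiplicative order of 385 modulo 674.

Since 385 ∈ (Z/674Z)^×, its order divides φ(674) = φ(2)·φ(337) = 1·336 = 336 = 2^4 · 3 · 7.
Divisors of 336: 1, 2, 3, 4, 6, 7, 8, 12, 14, 16, 21, 24, 28, 42, 48, 56, 84, 112, 168, 336.
Evaluate successive powers at the divisors of 336:
385^1 ≡ 385
385^2 ≡ 619
385^3 ≡ 393
385^4 ≡ 329
385^6 ≡ 103
385^7 ≡ 563
385^8 ≡ 401
385^12 ≡ 499
385^14 ≡ 189
385^16 ≡ 389
385^21 ≡ 589
385^24 ≡ 295
385^28 ≡ 673
385^42 ≡ 485
385^48 ≡ 79
385^56 ≡ 1
Therefore the multiplicative order of 385 modulo 674 is 56.

56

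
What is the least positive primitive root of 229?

φ(229) = 229 − 1 = 228 = 2^2 · 3 · 19.
g is a primitive root iff g^(228/q) ≢ 1 (mod 229) for each prime q ∈ {2, 3, 19}.
g = 2: 2^114 ≡ 228; 2^76 ≡ 1 — hits 1, so not a primitive root.
g = 3: 3^114 ≡ 1 — hits 1, so not a primitive root.
g = 4: 4^114 ≡ 1 — hits 1, so not a primitive root.
g = 5: 5^114 ≡ 1 — hits 1, so not a primitive root.
g = 6: 6^114 ≡ 228; 6^76 ≡ 134; 6^12 ≡ 165 — none is 1, so 6 is a primitive root.
Hence the least primitive root of 229 is 6.

6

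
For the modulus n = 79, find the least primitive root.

φ(79) = 79 − 1 = 78 = 2 · 3 · 13.
Test candidates g = 2, 3, … against the prime factors q ∈ {2, 3, 13} of φ(79): g is a generator iff g^(78/q) ≢ 1 for every such q.
g = 2: 2^39 ≡ 1 — hits 1, so not a primitive root.
g = 3: 3^39 ≡ 78; 3^26 ≡ 23; 3^6 ≡ 18 — none is 1, so 3 is a primitive root.
So 3 is the smallest generator of (Z/79Z)^×.

3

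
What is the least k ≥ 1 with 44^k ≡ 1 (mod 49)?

The order of 44 must divide φ(49) = φ(7^2) = 7·(7−1) = 42 = 2 · 3 · 7.
Divisors of 42: 1, 2, 3, 6, 7, 14, 21, 42.
Compute 44^d (mod 49) for the divisors d until we hit 1:
44^1 ≡ 44 (mod 49)
44^2 ≡ 25 (mod 49)
44^3 ≡ 22 (mod 49)
44^6 ≡ 43 (mod 49)
44^7 ≡ 30 (mod 49)
44^14 ≡ 18 (mod 49)
44^21 ≡ 1 (mod 49) ✓
So ord_49(44) = 21.

21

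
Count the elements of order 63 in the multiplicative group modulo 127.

36

φ(127) = 127 − 1 = 126 = 2 · 3^2 · 7.
Since (Z/127Z)^× is cyclic of order 126, the number of elements of order d is φ(d) when d | 126 and 0 otherwise.
63 = 3^2 · 7 divides 126, and φ(63) = 36.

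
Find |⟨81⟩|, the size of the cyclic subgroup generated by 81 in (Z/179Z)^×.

89

By Lagrange's theorem, ord_179(81) divides φ(179) = 179 − 1 = 178 = 2 · 89.
Divisors of 178: 1, 2, 89, 178.
Evaluate successive powers at the divisors of 178:
81^1 ≡ 81 (mod 179)
81^2 ≡ 117 (mod 179)
81^89 ≡ 1 (mod 179) ✓
The smallest such exponent is 89, so the order of 81 is 89.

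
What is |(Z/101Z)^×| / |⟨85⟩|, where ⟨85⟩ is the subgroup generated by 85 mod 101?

Since 85 ∈ (Z/101Z)^×, its order divides φ(101) = 101 − 1 = 100 = 2^2 · 5^2.
Divisors of 100: 1, 2, 4, 5, 10, 20, 25, 50, 100.
Check 85^d mod 101 for each divisor in increasing order:
85^1 ≡ 85 (mod 101)
85^2 ≡ 54 (mod 101)
85^4 ≡ 88 (mod 101)
85^5 ≡ 6 (mod 101)
85^10 ≡ 36 (mod 101)
85^20 ≡ 84 (mod 101)
85^25 ≡ 100 (mod 101)
85^50 ≡ 1 (mod 101) ✓
Thus |⟨85⟩| = ord(85) = 50.
Index = |(Z/101Z)^×| / |⟨85⟩| = 100 / 50 = 2.

2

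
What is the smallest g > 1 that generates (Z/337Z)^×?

10

φ(337) = 337 − 1 = 336 = 2^4 · 3 · 7.
Test candidates g = 2, 3, … against the prime factors q ∈ {2, 3, 7} of φ(337): g is a generator iff g^(336/q) ≢ 1 for every such q.
g = 2: 2^168 ≡ 1 — hits 1, so not a primitive root.
g = 3: 3^168 ≡ 1 — hits 1, so not a primitive root.
g = 4: 4^168 ≡ 1 — hits 1, so not a primitive root.
g = 5: 5^168 ≡ 336; 5^112 ≡ 1 — hits 1, so not a primitive root.
g = 6: 6^168 ≡ 1 — hits 1, so not a primitive root.
g = 7: 7^168 ≡ 1 — hits 1, so not a primitive root.
g = 8: 8^168 ≡ 1 — hits 1, so not a primitive root.
g = 9: 9^168 ≡ 1 — hits 1, so not a primitive root.
g = 10: 10^168 ≡ 336; 10^112 ≡ 128; 10^48 ≡ 175 — none is 1, so 10 is a primitive root.
Hence the least primitive root of 337 is 10.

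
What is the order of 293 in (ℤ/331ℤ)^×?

11

The order of 293 must divide φ(331) = 331 − 1 = 330 = 2 · 3 · 5 · 11.
Divisors of 330: 1, 2, 3, 5, 6, 10, 11, 15, 22, 30, 33, 55, 66, 110, 165, 330.
Compute 293^d (mod 331) for the divisors d until we hit 1:
293^1 ≡ 293
293^2 ≡ 120
293^3 ≡ 74
293^5 ≡ 274
293^6 ≡ 180
293^10 ≡ 270
293^11 ≡ 1
Hence ord(293) = 11.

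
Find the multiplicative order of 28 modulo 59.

29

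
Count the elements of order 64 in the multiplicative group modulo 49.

φ(49) = φ(7^2) = 7·(7−1) = 42 = 2 · 3 · 7.
In a cyclic group of order 42, there are φ(d) elements of order d for each divisor d of 42, and zero for non-divisors.
Here 42 is not a multiple of 64, so there are no elements of order 64.

0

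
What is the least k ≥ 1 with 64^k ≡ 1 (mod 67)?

11

The order of 64 must divide φ(67) = 67 − 1 = 66 = 2 · 3 · 11.
Divisors of 66: 1, 2, 3, 6, 11, 22, 33, 66.
Test each divisor d:
64^1 ≡ 64 (mod 67)
64^2 ≡ 9 (mod 67)
64^3 ≡ 40 (mod 67)
64^6 ≡ 59 (mod 67)
64^11 ≡ 1 (mod 67) ✓
So ord_67(64) = 11.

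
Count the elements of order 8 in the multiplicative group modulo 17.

4

φ(17) = 17 − 1 = 16 = 2^4.
(Z/17Z)^× is cyclic (|G| = 16); a cyclic group of order m has exactly φ(d) elements of each order d | m, and none otherwise.
8 = 2^3 divides 16, and φ(8) = 4.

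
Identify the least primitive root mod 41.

6

φ(41) = 41 − 1 = 40 = 2^3 · 5.
g is a primitive root iff g^(40/q) ≢ 1 (mod 41) for each prime q ∈ {2, 5}.
g = 2: 2^20 ≡ 1 — hits 1, so not a primitive root.
g = 3: 3^20 ≡ 40; 3^8 ≡ 1 — hits 1, so not a primitive root.
g = 4: 4^20 ≡ 1 — hits 1, so not a primitive root.
g = 5: 5^20 ≡ 1 — hits 1, so not a primitive root.
g = 6: 6^20 ≡ 40; 6^8 ≡ 10 — none is 1, so 6 is a primitive root.
Hence the least primitive root of 41 is 6.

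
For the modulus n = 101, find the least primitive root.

2

φ(101) = 101 − 1 = 100 = 2^2 · 5^2.
Test candidates g = 2, 3, … against the prime factors q ∈ {2, 5} of φ(101): g is a generator iff g^(100/q) ≢ 1 for every such q.
g = 2: 2^50 ≡ 100; 2^20 ≡ 95 — none is 1, so 2 is a primitive root.
The smallest primitive root modulo 101 is 2.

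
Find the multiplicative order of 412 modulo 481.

36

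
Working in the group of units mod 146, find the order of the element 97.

12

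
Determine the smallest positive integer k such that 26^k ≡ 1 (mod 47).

46

The order of 26 must divide φ(47) = 47 − 1 = 46 = 2 · 23.
Divisors of 46: 1, 2, 23, 46.
Compute 26^d (mod 47) for the divisors d until we hit 1:
26^1 ≡ 26 (mod 47)
26^2 ≡ 18 (mod 47)
26^23 ≡ 46 (mod 47)
26^46 ≡ 1 (mod 47) ✓
Therefore the multiplicative order of 26 modulo 47 is 46.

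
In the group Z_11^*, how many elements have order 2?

1

φ(11) = 11 − 1 = 10 = 2 · 5.
In a cyclic group of order 10, there are φ(d) elements of order d for each divisor d of 10, and zero for non-divisors.
2 | 10, and φ(2) = 2 − 1 = 1.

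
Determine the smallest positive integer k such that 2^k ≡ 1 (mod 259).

36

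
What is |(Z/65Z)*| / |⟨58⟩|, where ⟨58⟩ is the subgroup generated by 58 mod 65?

4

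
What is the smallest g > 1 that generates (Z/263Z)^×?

5

φ(263) = 263 − 1 = 262 = 2 · 131.
g is a primitive root iff g^(262/q) ≢ 1 (mod 263) for each prime q ∈ {2, 131}.
g = 2: 2^131 ≡ 1 — hits 1, so not a primitive root.
g = 3: 3^131 ≡ 1 — hits 1, so not a primitive root.
g = 4: 4^131 ≡ 1 — hits 1, so not a primitive root.
g = 5: 5^131 ≡ 262; 5^2 ≡ 25 — none is 1, so 5 is a primitive root.
The smallest primitive root modulo 263 is 5.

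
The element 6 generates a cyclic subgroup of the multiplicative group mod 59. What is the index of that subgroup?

The order of 6 must divide φ(59) = 59 − 1 = 58 = 2 · 29.
Divisors of 58: 1, 2, 29, 58.
Test each divisor d:
6^1 ≡ 6
6^2 ≡ 36
6^29 ≡ 58
6^58 ≡ 1
So ord_59(6) = 58, hence |⟨6⟩| = 58.
Index = |(Z/59Z)^×| / |⟨6⟩| = 58 / 58 = 1.

1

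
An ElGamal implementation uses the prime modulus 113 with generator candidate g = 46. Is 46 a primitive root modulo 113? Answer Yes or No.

Yes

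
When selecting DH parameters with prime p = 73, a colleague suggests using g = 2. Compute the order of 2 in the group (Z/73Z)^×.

9

Since 2 ∈ (Z/73Z)^×, its order divides φ(73) = 73 − 1 = 72 = 2^3 · 3^2.
Divisors of 72: 1, 2, 3, 4, 6, 8, 9, 12, 18, 24, 36, 72.
Compute 2^d (mod 73) for the divisors d until we hit 1:
2^1 ≡ 2
2^2 ≡ 4
2^3 ≡ 8
2^4 ≡ 16
2^6 ≡ 64
2^8 ≡ 37
2^9 ≡ 1
Therefore the multiplicative order of 2 modulo 73 is 9.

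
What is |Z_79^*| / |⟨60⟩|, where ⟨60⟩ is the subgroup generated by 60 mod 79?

1

The order of 60 must divide φ(79) = 79 − 1 = 78 = 2 · 3 · 13.
Divisors of 78: 1, 2, 3, 6, 13, 26, 39, 78.
Test each divisor d:
60^1 ≡ 60
60^2 ≡ 45
60^3 ≡ 14
60^6 ≡ 38
60^13 ≡ 56
60^26 ≡ 55
60^39 ≡ 78
60^78 ≡ 1
So ord_79(60) = 78, hence |⟨60⟩| = 78.
The index is φ(79) / ord(60) = 78 / 78 = 1.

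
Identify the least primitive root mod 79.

3

φ(79) = 79 − 1 = 78 = 2 · 3 · 13.
Test candidates g = 2, 3, … against the prime factors q ∈ {2, 3, 13} of φ(79): g is a generator iff g^(78/q) ≢ 1 for every such q.
g = 2: 2^39 ≡ 1 — hits 1, so not a primitive root.
g = 3: 3^39 ≡ 78; 3^26 ≡ 23; 3^6 ≡ 18 — none is 1, so 3 is a primitive root.
So 3 is the smallest generator of (Z/79Z)^×.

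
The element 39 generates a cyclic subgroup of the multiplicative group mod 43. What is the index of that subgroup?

3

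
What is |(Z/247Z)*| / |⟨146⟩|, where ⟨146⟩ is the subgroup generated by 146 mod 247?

The order of 146 must divide φ(247) = φ(13·19) = (13−1)·(19−1) = 12·18 = 216 = 2^3 · 3^3.
Divisors of 216: 1, 2, 3, 4, 6, 8, 9, 12, 18, 24, 27, 36, 54, 72, 108, 216.
Evaluate successive powers at the divisors of 216:
146^1 ≡ 146 (mod 247)
146^2 ≡ 74 (mod 247)
146^3 ≡ 183 (mod 247)
146^4 ≡ 42 (mod 247)
146^6 ≡ 144 (mod 247)
146^8 ≡ 35 (mod 247)
146^9 ≡ 170 (mod 247)
146^12 ≡ 235 (mod 247)
146^18 ≡ 1 (mod 247) ✓
Thus |⟨146⟩| = ord(146) = 18.
[(Z/247Z)^× : ⟨146⟩] = 216/18 = 12.

12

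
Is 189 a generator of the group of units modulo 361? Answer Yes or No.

φ(361) = φ(19^2) = 19·(19−1) = 342 = 2 · 3^2 · 19.
Test 189^(342/q) mod 361 for each prime factor q of 342:
189^171 ≡ 360 (mod 361)  [q = 2: ≢ 1 ✓]
189^114 ≡ 1 (mod 361)  [q = 3: ≡ 1 ✗]
189^18 ≡ 191 (mod 361)  [q = 19: ≢ 1 ✓]
The check at q = 3 fails, so 189 generates a proper subgroup.

No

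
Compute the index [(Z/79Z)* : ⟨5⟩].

2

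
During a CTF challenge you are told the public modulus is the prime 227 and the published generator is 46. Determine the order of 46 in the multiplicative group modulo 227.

ord(46) | φ(227) = 227 − 1 = 226 = 2 · 113.
Divisors of 226: 1, 2, 113, 226.
Test each divisor d:
46^1 ≡ 46 (mod 227)
46^2 ≡ 73 (mod 227)
46^113 ≡ 226 (mod 227)
46^226 ≡ 1 (mod 227) ✓
Hence ord(46) = 226.

226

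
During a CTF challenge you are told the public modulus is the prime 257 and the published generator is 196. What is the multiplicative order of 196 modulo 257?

128

By Lagrange's theorem, ord_257(196) divides φ(257) = 257 − 1 = 256 = 2^8.
Divisors of 256: 1, 2, 4, 8, 16, 32, 64, 128, 256.
Check 196^d mod 257 for each divisor in increasing order:
196^1 ≡ 196 (mod 257)
196^2 ≡ 123 (mod 257)
196^4 ≡ 223 (mod 257)
196^8 ≡ 128 (mod 257)
196^16 ≡ 193 (mod 257)
196^32 ≡ 241 (mod 257)
196^64 ≡ 256 (mod 257)
196^128 ≡ 1 (mod 257) ✓
Therefore the multiplicative order of 196 modulo 257 is 128.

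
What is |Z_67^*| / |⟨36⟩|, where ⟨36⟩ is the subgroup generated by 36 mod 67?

2

Since 36 ∈ (Z/67Z)^×, its order divides φ(67) = 67 − 1 = 66 = 2 · 3 · 11.
Divisors of 66: 1, 2, 3, 6, 11, 22, 33, 66.
Compute 36^d (mod 67) for the divisors d until we hit 1:
36^1 ≡ 36 (mod 67)
36^2 ≡ 23 (mod 67)
36^3 ≡ 24 (mod 67)
36^6 ≡ 40 (mod 67)
36^11 ≡ 37 (mod 67)
36^22 ≡ 29 (mod 67)
36^33 ≡ 1 (mod 67) ✓
Thus |⟨36⟩| = ord(36) = 33.
[(Z/67Z)^× : ⟨36⟩] = 66/33 = 2.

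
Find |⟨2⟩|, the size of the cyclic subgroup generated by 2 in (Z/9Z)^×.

By Lagrange's theorem, ord_9(2) divides φ(9) = φ(3^2) = 3·(3−1) = 6 = 2 · 3.
Divisors of 6: 1, 2, 3, 6.
Test each divisor d:
2^1 ≡ 2
2^2 ≡ 4
2^3 ≡ 8
2^6 ≡ 1
The smallest such exponent is 6, so the order of 2 is 6.

6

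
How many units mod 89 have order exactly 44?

20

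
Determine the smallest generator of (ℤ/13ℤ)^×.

φ(13) = 13 − 1 = 12 = 2^2 · 3.
g is a primitive root iff g^(12/q) ≢ 1 (mod 13) for each prime q ∈ {2, 3}.
g = 2: 2^6 ≡ 12; 2^4 ≡ 3 — none is 1, so 2 is a primitive root.
Hence the least primitive root of 13 is 2.

2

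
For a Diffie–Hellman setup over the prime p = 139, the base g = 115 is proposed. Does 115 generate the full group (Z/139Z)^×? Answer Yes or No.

φ(139) = 139 − 1 = 138 = 2 · 3 · 23.
An element g generates (Z/139Z)^× iff g^(138/q) ≢ 1 (mod 139) for each prime q ∈ {2, 3, 23}.
115^69 ≡ 138 (mod 139)  [q = 2: ≢ 1 ✓]
115^46 ≡ 42 (mod 139)  [q = 3: ≢ 1 ✓]
115^6 ≡ 77 (mod 139)  [q = 23: ≢ 1 ✓]
None equal 1, so ord_139(115) = 138: 115 is a primitive root.

Yes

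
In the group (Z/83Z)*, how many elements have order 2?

1

φ(83) = 83 − 1 = 82 = 2 · 41.
(Z/83Z)^× is cyclic (|G| = 82); a cyclic group of order m has exactly φ(d) elements of each order d | m, and none otherwise.
2 | 82, and φ(2) = 2 − 1 = 1.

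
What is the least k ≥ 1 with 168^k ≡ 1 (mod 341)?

Since 168 ∈ (Z/341Z)^×, its order divides φ(341) = φ(11·31) = (11−1)·(31−1) = 10·30 = 300 = 2^2 · 3 · 5^2.
Divisors of 300: 1, 2, 3, 4, 5, 6, 10, 12, 15, 20, 25, 30, 50, 60, 75, 100, 150, 300.
Compute 168^d (mod 341) for the divisors d until we hit 1:
168^1 ≡ 168 (mod 341)
168^2 ≡ 262 (mod 341)
168^3 ≡ 27 (mod 341)
168^4 ≡ 103 (mod 341)
168^5 ≡ 254 (mod 341)
168^6 ≡ 47 (mod 341)
168^10 ≡ 67 (mod 341)
168^12 ≡ 163 (mod 341)
168^15 ≡ 309 (mod 341)
168^20 ≡ 56 (mod 341)
168^25 ≡ 243 (mod 341)
168^30 ≡ 1 (mod 341) ✓
The smallest such exponent is 30, so the order of 168 is 30.

30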